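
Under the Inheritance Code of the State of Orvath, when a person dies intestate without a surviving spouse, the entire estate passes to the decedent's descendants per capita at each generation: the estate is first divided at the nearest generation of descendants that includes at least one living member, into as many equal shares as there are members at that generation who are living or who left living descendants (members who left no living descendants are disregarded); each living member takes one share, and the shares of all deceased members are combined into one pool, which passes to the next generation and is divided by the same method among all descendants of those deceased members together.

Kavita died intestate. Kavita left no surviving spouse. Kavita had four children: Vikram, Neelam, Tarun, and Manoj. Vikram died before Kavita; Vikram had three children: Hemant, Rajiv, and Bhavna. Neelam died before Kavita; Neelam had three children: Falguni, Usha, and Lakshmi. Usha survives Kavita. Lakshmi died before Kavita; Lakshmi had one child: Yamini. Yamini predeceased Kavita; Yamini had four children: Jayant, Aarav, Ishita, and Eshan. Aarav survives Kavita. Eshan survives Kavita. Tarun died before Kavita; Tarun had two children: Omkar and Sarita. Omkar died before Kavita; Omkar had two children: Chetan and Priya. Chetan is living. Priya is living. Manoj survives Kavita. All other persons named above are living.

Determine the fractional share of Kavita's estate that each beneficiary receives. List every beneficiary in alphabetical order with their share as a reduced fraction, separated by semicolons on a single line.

Aarav 1/64; Bhavna 3/32; Chetan 1/16; Eshan 1/64; Falguni 3/32; Hemant 3/32; Ishita 1/64; Jayant 1/64; Manoj 1/4; Priya 1/16; Rajiv 3/32; Sarita 3/32; Usha 3/32

There is no surviving spouse, so the entire estate passes to Kavita's descendants per capita at each generation.
At generation 1 (Vikram, Neelam, Tarun, Manoj) there are 4 shares of (1)/4 = 1/4 each.
Living: Manoj — each takes 1/4.
Deceased: Vikram, Neelam, and Tarun. Their combined 3/4 is pooled and carried to generation 2.
At generation 2 (Hemant, Rajiv, Bhavna, Falguni, Usha, Lakshmi, Omkar, Sarita) there are 8 shares of (3/4)/8 = 3/32 each.
Living: Hemant, Rajiv, Bhavna, Falguni, Usha, and Sarita — each takes 3/32.
Deceased: Lakshmi and Omkar. Their combined 3/16 is pooled and carried to generation 3.
At generation 3 (Yamini, Chetan, Priya) there are 3 shares of (3/16)/3 = 1/16 each.
Living: Chetan and Priya — each takes 1/16.
Deceased: Yamini. That 1/16 share is carried to generation 4.
At generation 4 (Jayant, Aarav, Ishita, Eshan) there are 4 shares of (1/16)/4 = 1/64 each.
Living: Jayant, Aarav, Ishita, and Eshan — each takes 1/64.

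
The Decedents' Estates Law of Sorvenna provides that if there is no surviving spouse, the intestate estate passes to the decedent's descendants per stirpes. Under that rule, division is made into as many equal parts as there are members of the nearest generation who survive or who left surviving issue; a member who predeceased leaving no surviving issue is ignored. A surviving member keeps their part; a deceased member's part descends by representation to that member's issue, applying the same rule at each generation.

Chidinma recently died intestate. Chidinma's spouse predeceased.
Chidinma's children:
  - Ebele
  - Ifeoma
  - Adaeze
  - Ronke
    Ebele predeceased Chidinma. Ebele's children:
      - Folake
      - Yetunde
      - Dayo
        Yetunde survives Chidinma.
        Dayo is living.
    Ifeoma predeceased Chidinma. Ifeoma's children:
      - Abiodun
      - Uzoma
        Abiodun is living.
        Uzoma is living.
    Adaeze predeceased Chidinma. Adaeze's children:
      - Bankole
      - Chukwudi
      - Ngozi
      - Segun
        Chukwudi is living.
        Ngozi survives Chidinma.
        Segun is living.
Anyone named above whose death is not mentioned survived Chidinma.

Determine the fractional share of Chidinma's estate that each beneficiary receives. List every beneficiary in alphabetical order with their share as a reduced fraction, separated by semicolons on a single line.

There is no surviving spouse, so the entire estate passes to Chidinma's descendants per stirpes.
The estate is divided into 4 equal shares of 1/4 among Ebele, Ifeoma, Adaeze, Ronke.
Ebele predeceased; the 1/4 allotted to Ebele's branch passes to Ebele's issue by representation.
The 1/4 is divided into 3 equal shares of 1/12 among Folake, Yetunde, Dayo.
Folake is living and takes 1/12.
Yetunde is living and takes 1/12.
Dayo is living and takes 1/12.
Ifeoma predeceased; the 1/4 allotted to Ifeoma's branch passes to Ifeoma's issue by representation.
The 1/4 is divided into 2 equal shares of 1/8 among Abiodun, Uzoma.
Abiodun is living and takes 1/8.
Uzoma is living and takes 1/8.
Adaeze predeceased; the 1/4 allotted to Adaeze's branch passes to Adaeze's issue by representation.
The 1/4 is divided into 4 equal shares of 1/16 among Bankole, Chukwudi, Ngozi, Segun.
Bankole is living and takes 1/16.
Chukwudi is living and takes 1/16.
Ngozi is living and takes 1/16.
Segun is living and takes 1/16.
Ronke is living and takes 1/4.

Abiodun 1/8; Bankole 1/16; Chukwudi 1/16; Dayo 1/12; Folake 1/12; Ngozi 1/16; Ronke 1/4; Segun 1/16; Uzoma 1/8; Yetunde 1/12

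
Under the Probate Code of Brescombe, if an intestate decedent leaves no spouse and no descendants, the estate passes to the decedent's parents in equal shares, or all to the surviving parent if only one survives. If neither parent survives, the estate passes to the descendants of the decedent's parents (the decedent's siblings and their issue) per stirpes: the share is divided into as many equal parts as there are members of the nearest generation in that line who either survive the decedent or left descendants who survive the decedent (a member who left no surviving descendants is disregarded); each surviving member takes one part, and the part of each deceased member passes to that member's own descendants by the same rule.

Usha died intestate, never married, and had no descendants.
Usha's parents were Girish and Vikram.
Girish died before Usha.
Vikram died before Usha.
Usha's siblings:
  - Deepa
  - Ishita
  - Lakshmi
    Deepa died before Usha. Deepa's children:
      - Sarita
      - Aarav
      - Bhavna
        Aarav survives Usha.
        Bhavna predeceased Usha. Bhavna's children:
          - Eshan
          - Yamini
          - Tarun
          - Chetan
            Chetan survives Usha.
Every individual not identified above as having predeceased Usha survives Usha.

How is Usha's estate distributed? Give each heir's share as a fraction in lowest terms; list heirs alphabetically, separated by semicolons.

Neither parent survives and there are no descendants, so the estate passes to Usha's siblings and their issue per stirpes.
The estate is divided into 3 equal shares of 1/3 among Deepa, Ishita, Lakshmi.
Deepa predeceased; the 1/3 allotted to Deepa's branch passes to Deepa's issue by representation.
The 1/3 is divided into 3 equal shares of 1/9 among Sarita, Aarav, Bhavna.
Sarita is living and takes 1/9.
Aarav is living and takes 1/9.
Bhavna predeceased; the 1/9 allotted to Bhavna's branch passes to Bhavna's issue by representation.
The 1/9 is divided into 4 equal shares of 1/36 among Eshan, Yamini, Tarun, Chetan.
Eshan is living and takes 1/36.
Yamini is living and takes 1/36.
Tarun is living and takes 1/36.
Chetan is living and takes 1/36.
Ishita is living and takes 1/3.
Lakshmi is living and takes 1/3.

Aarav 1/9; Chetan 1/36; Eshan 1/36; Ishita 1/3; Lakshmi 1/3; Sarita 1/9; Tarun 1/36; Yamini 1/36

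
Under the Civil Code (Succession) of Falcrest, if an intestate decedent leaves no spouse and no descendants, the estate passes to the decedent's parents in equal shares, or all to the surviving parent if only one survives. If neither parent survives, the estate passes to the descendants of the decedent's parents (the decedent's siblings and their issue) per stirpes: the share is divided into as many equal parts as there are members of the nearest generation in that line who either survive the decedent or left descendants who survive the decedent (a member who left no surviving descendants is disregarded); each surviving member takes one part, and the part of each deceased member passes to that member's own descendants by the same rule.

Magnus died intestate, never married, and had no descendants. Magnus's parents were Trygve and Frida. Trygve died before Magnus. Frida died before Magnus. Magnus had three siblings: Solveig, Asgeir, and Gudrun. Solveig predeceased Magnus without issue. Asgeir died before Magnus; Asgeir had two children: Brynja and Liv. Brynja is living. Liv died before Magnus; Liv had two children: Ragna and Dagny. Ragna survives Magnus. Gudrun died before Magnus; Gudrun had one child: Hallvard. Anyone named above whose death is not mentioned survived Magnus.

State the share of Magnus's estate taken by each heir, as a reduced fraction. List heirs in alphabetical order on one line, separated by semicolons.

Neither parent survives and there are no descendants, so the estate passes to Magnus's siblings and their issue per stirpes.
Solveig left no surviving issue, so that branch lapses and is disregarded.
The estate is divided into 2 equal shares of 1/2 among Asgeir, Gudrun.
Asgeir predeceased; the 1/2 allotted to Asgeir's branch passes to Asgeir's issue by representation.
The 1/2 is divided into 2 equal shares of 1/4 among Brynja, Liv.
Brynja is living and takes 1/4.
Liv predeceased; the 1/4 allotted to Liv's branch passes to Liv's issue by representation.
The 1/4 is divided into 2 equal shares of 1/8 among Ragna, Dagny.
Ragna is living and takes 1/8.
Dagny is living and takes 1/8.
Gudrun predeceased; the 1/2 allotted to Gudrun's branch passes to Gudrun's issue by representation.
Hallvard is the sole taker at this level and receives the full 1/2.

Brynja 1/4; Dagny 1/8; Hallvard 1/2; Ragna 1/8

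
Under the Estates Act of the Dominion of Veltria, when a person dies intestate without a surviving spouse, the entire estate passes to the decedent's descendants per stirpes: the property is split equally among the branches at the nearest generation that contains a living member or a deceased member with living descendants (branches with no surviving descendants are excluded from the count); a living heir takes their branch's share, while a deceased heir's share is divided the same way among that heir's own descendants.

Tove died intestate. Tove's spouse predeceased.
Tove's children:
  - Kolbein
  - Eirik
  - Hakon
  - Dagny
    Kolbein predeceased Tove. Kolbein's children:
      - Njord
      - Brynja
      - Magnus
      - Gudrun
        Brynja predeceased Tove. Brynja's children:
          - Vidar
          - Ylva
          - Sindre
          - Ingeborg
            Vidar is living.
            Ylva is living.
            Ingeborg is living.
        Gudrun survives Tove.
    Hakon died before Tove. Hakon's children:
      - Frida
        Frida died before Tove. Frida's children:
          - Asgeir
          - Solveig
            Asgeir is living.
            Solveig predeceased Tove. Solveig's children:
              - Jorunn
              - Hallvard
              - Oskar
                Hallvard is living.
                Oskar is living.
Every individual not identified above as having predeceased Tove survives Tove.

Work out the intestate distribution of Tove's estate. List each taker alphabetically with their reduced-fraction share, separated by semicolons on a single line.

There is no surviving spouse, so the entire estate passes to Tove's descendants per stirpes.
The estate is divided into 4 equal shares of 1/4 among Kolbein, Eirik, Hakon, Dagny.
Kolbein predeceased; the 1/4 allotted to Kolbein's branch passes to Kolbein's issue by representation.
The 1/4 is divided into 4 equal shares of 1/16 among Njord, Brynja, Magnus, Gudrun.
Njord is living and takes 1/16.
Brynja predeceased; the 1/16 allotted to Brynja's branch passes to Brynja's issue by representation.
The 1/16 is divided into 4 equal shares of 1/64 among Vidar, Ylva, Sindre, Ingeborg.
Vidar is living and takes 1/64.
Ylva is living and takes 1/64.
Sindre is living and takes 1/64.
Ingeborg is living and takes 1/64.
Magnus is living and takes 1/16.
Gudrun is living and takes 1/16.
Eirik is living and takes 1/4.
Hakon predeceased; the 1/4 allotted to Hakon's branch passes to Hakon's issue by representation.
Frida's line is the sole branch at this level, so the full 1/4 passes to Frida's issue by representation.
The 1/4 is divided into 2 equal shares of 1/8 among Asgeir, Solveig.
Asgeir is living and takes 1/8.
Solveig predeceased; the 1/8 allotted to Solveig's branch passes to Solveig's issue by representation.
The 1/8 is divided into 3 equal shares of 1/24 among Jorunn, Hallvard, Oskar.
Jorunn is living and takes 1/24.
Hallvard is living and takes 1/24.
Oskar is living and takes 1/24.
Dagny is living and takes 1/4.

Asgeir 1/8; Dagny 1/4; Eirik 1/4; Gudrun 1/16; Hallvard 1/24; Ingeborg 1/64; Jorunn 1/24; Magnus 1/16; Njord 1/16; Oskar 1/24; Sindre 1/64; Vidar 1/64; Ylva 1/64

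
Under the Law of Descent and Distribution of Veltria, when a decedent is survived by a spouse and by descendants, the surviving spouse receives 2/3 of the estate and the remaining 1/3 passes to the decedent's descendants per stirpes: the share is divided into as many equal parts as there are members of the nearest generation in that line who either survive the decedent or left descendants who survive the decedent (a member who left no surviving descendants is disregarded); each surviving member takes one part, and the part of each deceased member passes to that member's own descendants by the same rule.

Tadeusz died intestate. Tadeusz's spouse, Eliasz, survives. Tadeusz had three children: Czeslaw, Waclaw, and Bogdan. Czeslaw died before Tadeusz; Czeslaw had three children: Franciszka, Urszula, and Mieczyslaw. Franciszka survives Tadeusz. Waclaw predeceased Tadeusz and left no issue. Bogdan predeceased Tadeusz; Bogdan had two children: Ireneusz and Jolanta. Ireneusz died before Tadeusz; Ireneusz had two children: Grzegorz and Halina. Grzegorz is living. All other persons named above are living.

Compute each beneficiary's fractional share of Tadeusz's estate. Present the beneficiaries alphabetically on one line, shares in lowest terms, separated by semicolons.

Eliasz 2/3; Franciszka 1/18; Grzegorz 1/24; Halina 1/24; Jolanta 1/12; Mieczyslaw 1/18; Urszula 1/18

Eliasz, as surviving spouse, takes 2/3.
The remaining 1/3 passes to Tadeusz's descendants per stirpes.
Waclaw left no surviving issue, so that branch lapses and is disregarded.
The 1/3 is divided into 2 equal shares of 1/6 among Czeslaw, Bogdan.
Czeslaw predeceased; the 1/6 allotted to Czeslaw's branch passes to Czeslaw's issue by representation.
The 1/6 is divided into 3 equal shares of 1/18 among Franciszka, Urszula, Mieczyslaw.
Franciszka is living and takes 1/18.
Urszula is living and takes 1/18.
Mieczyslaw is living and takes 1/18.
Bogdan predeceased; the 1/6 allotted to Bogdan's branch passes to Bogdan's issue by representation.
The 1/6 is divided into 2 equal shares of 1/12 among Ireneusz, Jolanta.
Ireneusz predeceased; the 1/12 allotted to Ireneusz's branch passes to Ireneusz's issue by representation.
The 1/12 is divided into 2 equal shares of 1/24 among Grzegorz, Halina.
Grzegorz is living and takes 1/24.
Halina is living and takes 1/24.
Jolanta is living and takes 1/12.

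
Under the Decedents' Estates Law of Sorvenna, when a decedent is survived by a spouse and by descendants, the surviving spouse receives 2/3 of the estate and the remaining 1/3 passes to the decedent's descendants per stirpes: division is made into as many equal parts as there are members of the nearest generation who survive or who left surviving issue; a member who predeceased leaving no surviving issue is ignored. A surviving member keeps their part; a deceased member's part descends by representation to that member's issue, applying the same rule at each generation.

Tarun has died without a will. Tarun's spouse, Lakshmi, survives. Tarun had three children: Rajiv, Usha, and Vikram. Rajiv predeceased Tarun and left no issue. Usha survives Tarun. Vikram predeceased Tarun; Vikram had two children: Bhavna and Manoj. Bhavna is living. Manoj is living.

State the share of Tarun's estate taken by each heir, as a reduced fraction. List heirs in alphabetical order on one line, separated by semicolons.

Lakshmi, as surviving spouse, takes 2/3.
The remaining 1/3 passes to Tarun's descendants per stirpes.
Rajiv left no surviving issue, so that branch lapses and is disregarded.
The 1/3 is divided into 2 equal shares of 1/6 among Usha, Vikram.
Usha is living and takes 1/6.
Vikram predeceased; the 1/6 allotted to Vikram's branch passes to Vikram's issue by representation.
The 1/6 is divided into 2 equal shares of 1/12 among Bhavna, Manoj.
Bhavna is living and takes 1/12.
Manoj is living and takes 1/12.

Bhavna 1/12; Lakshmi 2/3; Manoj 1/12; Usha 1/6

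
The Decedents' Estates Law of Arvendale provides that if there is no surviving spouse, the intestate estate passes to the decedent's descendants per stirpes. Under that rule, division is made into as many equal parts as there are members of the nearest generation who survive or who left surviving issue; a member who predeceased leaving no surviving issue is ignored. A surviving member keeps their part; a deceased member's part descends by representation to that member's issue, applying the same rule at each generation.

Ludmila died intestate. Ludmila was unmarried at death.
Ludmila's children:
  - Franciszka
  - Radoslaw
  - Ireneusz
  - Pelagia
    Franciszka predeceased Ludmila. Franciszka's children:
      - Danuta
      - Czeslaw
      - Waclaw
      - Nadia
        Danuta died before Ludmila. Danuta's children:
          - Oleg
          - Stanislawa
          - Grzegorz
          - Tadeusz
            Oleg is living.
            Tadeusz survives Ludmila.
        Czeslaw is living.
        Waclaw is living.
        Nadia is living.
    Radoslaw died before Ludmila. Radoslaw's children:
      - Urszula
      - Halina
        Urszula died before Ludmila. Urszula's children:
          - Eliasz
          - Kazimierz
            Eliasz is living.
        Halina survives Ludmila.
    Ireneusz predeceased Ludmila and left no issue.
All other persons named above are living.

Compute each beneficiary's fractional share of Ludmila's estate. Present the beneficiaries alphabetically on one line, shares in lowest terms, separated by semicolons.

Czeslaw 1/12; Eliasz 1/12; Grzegorz 1/48; Halina 1/6; Kazimierz 1/12; Nadia 1/12; Oleg 1/48; Pelagia 1/3; Stanislawa 1/48; Tadeusz 1/48; Waclaw 1/12

There is no surviving spouse, so the entire estate passes to Ludmila's descendants per stirpes.
Ireneusz left no surviving issue, so that branch lapses and is disregarded.
The estate is divided into 3 equal shares of 1/3 among Franciszka, Radoslaw, Pelagia.
Franciszka predeceased; the 1/3 allotted to Franciszka's branch passes to Franciszka's issue by representation.
The 1/3 is divided into 4 equal shares of 1/12 among Danuta, Czeslaw, Waclaw, Nadia.
Danuta predeceased; the 1/12 allotted to Danuta's branch passes to Danuta's issue by representation.
The 1/12 is divided into 4 equal shares of 1/48 among Oleg, Stanislawa, Grzegorz, Tadeusz.
Oleg is living and takes 1/48.
Stanislawa is living and takes 1/48.
Grzegorz is living and takes 1/48.
Tadeusz is living and takes 1/48.
Czeslaw is living and takes 1/12.
Waclaw is living and takes 1/12.
Nadia is living and takes 1/12.
Radoslaw predeceased; the 1/3 allotted to Radoslaw's branch passes to Radoslaw's issue by representation.
The 1/3 is divided into 2 equal shares of 1/6 among Urszula, Halina.
Urszula predeceased; the 1/6 allotted to Urszula's branch passes to Urszula's issue by representation.
The 1/6 is divided into 2 equal shares of 1/12 among Eliasz, Kazimierz.
Eliasz is living and takes 1/12.
Kazimierz is living and takes 1/12.
Halina is living and takes 1/6.
Pelagia is living and takes 1/3.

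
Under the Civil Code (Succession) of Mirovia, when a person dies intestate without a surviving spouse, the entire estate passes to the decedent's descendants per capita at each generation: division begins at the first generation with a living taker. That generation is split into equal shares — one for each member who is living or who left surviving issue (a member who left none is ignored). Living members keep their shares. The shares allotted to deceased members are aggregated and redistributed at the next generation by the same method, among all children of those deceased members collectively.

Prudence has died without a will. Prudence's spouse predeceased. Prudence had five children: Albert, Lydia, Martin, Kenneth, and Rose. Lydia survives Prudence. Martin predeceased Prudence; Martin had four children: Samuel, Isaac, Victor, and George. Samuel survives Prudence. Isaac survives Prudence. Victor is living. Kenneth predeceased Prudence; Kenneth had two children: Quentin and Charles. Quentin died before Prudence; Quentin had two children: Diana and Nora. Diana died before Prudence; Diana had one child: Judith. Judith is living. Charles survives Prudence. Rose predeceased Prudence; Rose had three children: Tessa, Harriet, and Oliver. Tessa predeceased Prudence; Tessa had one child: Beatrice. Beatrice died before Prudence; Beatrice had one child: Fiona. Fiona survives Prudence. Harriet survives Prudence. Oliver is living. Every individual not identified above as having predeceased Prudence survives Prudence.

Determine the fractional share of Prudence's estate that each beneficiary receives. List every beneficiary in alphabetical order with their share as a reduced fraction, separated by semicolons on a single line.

Albert 1/5; Charles 1/15; Fiona 2/45; George 1/15; Harriet 1/15; Isaac 1/15; Judith 2/45; Lydia 1/5; Nora 2/45; Oliver 1/15; Samuel 1/15; Victor 1/15

There is no surviving spouse, so the entire estate passes to Prudence's descendants per capita at each generation.
At generation 1 (Albert, Lydia, Martin, Kenneth, Rose) there are 5 shares of (1)/5 = 1/5 each.
Living: Albert and Lydia — each takes 1/5.
Deceased: Martin, Kenneth, and Rose. Their combined 3/5 is pooled and carried to generation 2.
At generation 2 (Samuel, Isaac, Victor, George, Quentin, Charles, Tessa, Harriet, Oliver) there are 9 shares of (3/5)/9 = 1/15 each.
Living: Samuel, Isaac, Victor, George, Charles, Harriet, and Oliver — each takes 1/15.
Deceased: Quentin and Tessa. Their combined 2/15 is pooled and carried to generation 3.
At generation 3 (Diana, Nora, Beatrice) there are 3 shares of (2/15)/3 = 2/45 each.
Living: Nora — each takes 2/45.
Deceased: Diana and Beatrice. Their combined 4/45 is pooled and carried to generation 4.
At generation 4 (Judith, Fiona) there are 2 shares of (4/45)/2 = 2/45 each.
Living: Judith and Fiona — each takes 2/45.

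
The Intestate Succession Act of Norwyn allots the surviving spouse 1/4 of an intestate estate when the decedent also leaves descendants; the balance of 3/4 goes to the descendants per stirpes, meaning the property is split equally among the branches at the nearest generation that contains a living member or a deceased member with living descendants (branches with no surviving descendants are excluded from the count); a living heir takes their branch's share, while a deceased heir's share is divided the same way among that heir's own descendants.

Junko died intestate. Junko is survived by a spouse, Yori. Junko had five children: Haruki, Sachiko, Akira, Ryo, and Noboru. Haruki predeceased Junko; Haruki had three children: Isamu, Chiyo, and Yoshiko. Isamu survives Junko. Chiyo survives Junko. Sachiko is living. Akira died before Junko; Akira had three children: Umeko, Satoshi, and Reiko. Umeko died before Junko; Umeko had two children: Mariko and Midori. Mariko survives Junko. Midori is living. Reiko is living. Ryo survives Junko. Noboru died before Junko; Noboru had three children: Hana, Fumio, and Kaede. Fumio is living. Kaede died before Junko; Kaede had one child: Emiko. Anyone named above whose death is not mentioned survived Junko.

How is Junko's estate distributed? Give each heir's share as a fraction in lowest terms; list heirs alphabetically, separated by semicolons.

Chiyo 1/20; Emiko 1/20; Fumio 1/20; Hana 1/20; Isamu 1/20; Mariko 1/40; Midori 1/40; Reiko 1/20; Ryo 3/20; Sachiko 3/20; Satoshi 1/20; Yori 1/4; Yoshiko 1/20

Yori, as surviving spouse, takes 1/4.
The remaining 3/4 passes to Junko's descendants per stirpes.
The 3/4 is divided into 5 equal shares of 3/20 among Haruki, Sachiko, Akira, Ryo, Noboru.
Haruki predeceased; the 3/20 allotted to Haruki's branch passes to Haruki's issue by representation.
The 3/20 is divided into 3 equal shares of 1/20 among Isamu, Chiyo, Yoshiko.
Isamu is living and takes 1/20.
Chiyo is living and takes 1/20.
Yoshiko is living and takes 1/20.
Sachiko is living and takes 3/20.
Akira predeceased; the 3/20 allotted to Akira's branch passes to Akira's issue by representation.
The 3/20 is divided into 3 equal shares of 1/20 among Umeko, Satoshi, Reiko.
Umeko predeceased; the 1/20 allotted to Umeko's branch passes to Umeko's issue by representation.
The 1/20 is divided into 2 equal shares of 1/40 among Mariko, Midori.
Mariko is living and takes 1/40.
Midori is living and takes 1/40.
Satoshi is living and takes 1/20.
Reiko is living and takes 1/20.
Ryo is living and takes 3/20.
Noboru predeceased; the 3/20 allotted to Noboru's branch passes to Noboru's issue by representation.
The 3/20 is divided into 3 equal shares of 1/20 among Hana, Fumio, Kaede.
Hana is living and takes 1/20.
Fumio is living and takes 1/20.
Kaede predeceased; the 1/20 allotted to Kaede's branch passes to Kaede's issue by representation.
Emiko is the sole taker at this level and receives the full 1/20.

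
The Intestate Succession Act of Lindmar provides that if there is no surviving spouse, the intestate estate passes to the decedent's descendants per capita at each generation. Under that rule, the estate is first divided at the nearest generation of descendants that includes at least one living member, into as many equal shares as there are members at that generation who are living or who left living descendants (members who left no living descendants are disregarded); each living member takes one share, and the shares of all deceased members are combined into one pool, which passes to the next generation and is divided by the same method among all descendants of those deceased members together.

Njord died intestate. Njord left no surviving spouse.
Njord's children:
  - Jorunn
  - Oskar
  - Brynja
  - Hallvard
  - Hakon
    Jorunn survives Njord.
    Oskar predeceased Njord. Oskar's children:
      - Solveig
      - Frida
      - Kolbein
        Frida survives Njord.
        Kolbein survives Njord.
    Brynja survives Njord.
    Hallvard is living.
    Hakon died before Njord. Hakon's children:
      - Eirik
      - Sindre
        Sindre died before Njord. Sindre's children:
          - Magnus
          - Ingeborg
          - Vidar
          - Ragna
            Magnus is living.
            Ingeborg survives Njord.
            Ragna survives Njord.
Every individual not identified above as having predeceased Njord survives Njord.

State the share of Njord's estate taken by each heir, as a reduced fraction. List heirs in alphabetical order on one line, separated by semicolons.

There is no surviving spouse, so the entire estate passes to Njord's descendants per capita at each generation.
At generation 1 (Jorunn, Oskar, Brynja, Hallvard, Hakon) there are 5 shares of (1)/5 = 1/5 each.
Living: Jorunn, Brynja, and Hallvard — each takes 1/5.
Deceased: Oskar and Hakon. Their combined 2/5 is pooled and carried to generation 2.
At generation 2 (Solveig, Frida, Kolbein, Eirik, Sindre) there are 5 shares of (2/5)/5 = 2/25 each.
Living: Solveig, Frida, Kolbein, and Eirik — each takes 2/25.
Deceased: Sindre. That 2/25 share is carried to generation 3.
At generation 3 (Magnus, Ingeborg, Vidar, Ragna) there are 4 shares of (2/25)/4 = 1/50 each.
Living: Magnus, Ingeborg, Vidar, and Ragna — each takes 1/50.

Brynja 1/5; Eirik 2/25; Frida 2/25; Hallvard 1/5; Ingeborg 1/50; Jorunn 1/5; Kolbein 2/25; Magnus 1/50; Ragna 1/50; Solveig 2/25; Vidar 1/50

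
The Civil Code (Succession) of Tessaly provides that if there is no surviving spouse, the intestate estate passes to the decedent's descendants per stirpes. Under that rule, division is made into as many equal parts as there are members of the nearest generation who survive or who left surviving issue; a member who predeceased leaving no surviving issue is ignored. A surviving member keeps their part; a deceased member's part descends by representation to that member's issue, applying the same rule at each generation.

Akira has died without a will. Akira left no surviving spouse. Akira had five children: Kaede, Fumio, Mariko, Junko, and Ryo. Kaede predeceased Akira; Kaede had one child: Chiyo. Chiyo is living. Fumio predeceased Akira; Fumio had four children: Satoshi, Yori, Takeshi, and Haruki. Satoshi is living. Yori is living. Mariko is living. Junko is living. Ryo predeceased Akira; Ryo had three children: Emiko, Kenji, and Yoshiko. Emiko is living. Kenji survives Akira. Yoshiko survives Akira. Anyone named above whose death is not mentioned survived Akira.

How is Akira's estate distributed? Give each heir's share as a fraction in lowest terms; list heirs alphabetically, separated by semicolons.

There is no surviving spouse, so the entire estate passes to Akira's descendants per stirpes.
The estate is divided into 5 equal shares of 1/5 among Kaede, Fumio, Mariko, Junko, Ryo.
Kaede predeceased; the 1/5 allotted to Kaede's branch passes to Kaede's issue by representation.
Chiyo is the sole taker at this level and receives the full 1/5.
Fumio predeceased; the 1/5 allotted to Fumio's branch passes to Fumio's issue by representation.
The 1/5 is divided into 4 equal shares of 1/20 among Satoshi, Yori, Takeshi, Haruki.
Satoshi is living and takes 1/20.
Yori is living and takes 1/20.
Takeshi is living and takes 1/20.
Haruki is living and takes 1/20.
Mariko is living and takes 1/5.
Junko is living and takes 1/5.
Ryo predeceased; the 1/5 allotted to Ryo's branch passes to Ryo's issue by representation.
The 1/5 is divided into 3 equal shares of 1/15 among Emiko, Kenji, Yoshiko.
Emiko is living and takes 1/15.
Kenji is living and takes 1/15.
Yoshiko is living and takes 1/15.

Chiyo 1/5; Emiko 1/15; Haruki 1/20; Junko 1/5; Kenji 1/15; Mariko 1/5; Satoshi 1/20; Takeshi 1/20; Yori 1/20; Yoshiko 1/15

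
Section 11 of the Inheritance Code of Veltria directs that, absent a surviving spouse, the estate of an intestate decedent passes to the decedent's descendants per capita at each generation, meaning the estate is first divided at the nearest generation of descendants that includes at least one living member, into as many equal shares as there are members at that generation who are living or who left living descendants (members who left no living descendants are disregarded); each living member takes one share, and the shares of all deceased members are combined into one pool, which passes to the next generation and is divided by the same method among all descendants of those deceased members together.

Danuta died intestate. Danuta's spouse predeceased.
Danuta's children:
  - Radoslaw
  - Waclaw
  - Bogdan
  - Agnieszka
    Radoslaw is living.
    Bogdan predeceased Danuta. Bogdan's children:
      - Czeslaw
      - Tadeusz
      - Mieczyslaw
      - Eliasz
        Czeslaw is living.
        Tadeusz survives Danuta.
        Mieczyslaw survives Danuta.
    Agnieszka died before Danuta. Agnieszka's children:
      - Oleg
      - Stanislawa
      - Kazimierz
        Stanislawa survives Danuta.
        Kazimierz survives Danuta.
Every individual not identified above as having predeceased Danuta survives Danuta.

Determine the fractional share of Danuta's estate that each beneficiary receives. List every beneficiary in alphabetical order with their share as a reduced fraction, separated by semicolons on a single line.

There is no surviving spouse, so the entire estate passes to Danuta's descendants per capita at each generation.
At generation 1 (Radoslaw, Waclaw, Bogdan, Agnieszka) there are 4 shares of (1)/4 = 1/4 each.
Living: Radoslaw and Waclaw — each takes 1/4.
Deceased: Bogdan and Agnieszka. Their combined 1/2 is pooled and carried to generation 2.
At generation 2 (Czeslaw, Tadeusz, Mieczyslaw, Eliasz, Oleg, Stanislawa, Kazimierz) there are 7 shares of (1/2)/7 = 1/14 each.
Living: Czeslaw, Tadeusz, Mieczyslaw, Eliasz, Oleg, Stanislawa, and Kazimierz — each takes 1/14.

Czeslaw 1/14; Eliasz 1/14; Kazimierz 1/14; Mieczyslaw 1/14; Oleg 1/14; Radoslaw 1/4; Stanislawa 1/14; Tadeusz 1/14; Waclaw 1/4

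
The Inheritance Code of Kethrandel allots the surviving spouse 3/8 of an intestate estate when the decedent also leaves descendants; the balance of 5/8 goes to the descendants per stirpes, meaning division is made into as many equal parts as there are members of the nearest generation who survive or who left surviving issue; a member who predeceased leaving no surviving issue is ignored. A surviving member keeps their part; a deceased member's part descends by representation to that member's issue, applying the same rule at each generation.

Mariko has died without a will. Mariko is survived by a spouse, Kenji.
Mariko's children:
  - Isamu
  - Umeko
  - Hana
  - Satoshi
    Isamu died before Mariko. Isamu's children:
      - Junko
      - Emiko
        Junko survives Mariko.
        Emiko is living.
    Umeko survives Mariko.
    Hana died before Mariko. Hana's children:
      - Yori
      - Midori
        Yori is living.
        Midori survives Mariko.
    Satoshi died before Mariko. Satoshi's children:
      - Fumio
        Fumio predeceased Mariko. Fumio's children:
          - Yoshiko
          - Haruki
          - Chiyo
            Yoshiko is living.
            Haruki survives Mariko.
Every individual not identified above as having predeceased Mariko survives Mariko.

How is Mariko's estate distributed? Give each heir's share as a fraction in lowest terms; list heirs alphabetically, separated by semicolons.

Kenji, as surviving spouse, takes 3/8.
The remaining 5/8 passes to Mariko's descendants per stirpes.
The 5/8 is divided into 4 equal shares of 5/32 among Isamu, Umeko, Hana, Satoshi.
Isamu predeceased; the 5/32 allotted to Isamu's branch passes to Isamu's issue by representation.
The 5/32 is divided into 2 equal shares of 5/64 among Junko, Emiko.
Junko is living and takes 5/64.
Emiko is living and takes 5/64.
Umeko is living and takes 5/32.
Hana predeceased; the 5/32 allotted to Hana's branch passes to Hana's issue by representation.
The 5/32 is divided into 2 equal shares of 5/64 among Yori, Midori.
Yori is living and takes 5/64.
Midori is living and takes 5/64.
Satoshi predeceased; the 5/32 allotted to Satoshi's branch passes to Satoshi's issue by representation.
Fumio's line is the sole branch at this level, so the full 5/32 passes to Fumio's issue by representation.
The 5/32 is divided into 3 equal shares of 5/96 among Yoshiko, Haruki, Chiyo.
Yoshiko is living and takes 5/96.
Haruki is living and takes 5/96.
Chiyo is living and takes 5/96.

Chiyo 5/96; Emiko 5/64; Haruki 5/96; Junko 5/64; Kenji 3/8; Midori 5/64; Umeko 5/32; Yori 5/64; Yoshiko 5/96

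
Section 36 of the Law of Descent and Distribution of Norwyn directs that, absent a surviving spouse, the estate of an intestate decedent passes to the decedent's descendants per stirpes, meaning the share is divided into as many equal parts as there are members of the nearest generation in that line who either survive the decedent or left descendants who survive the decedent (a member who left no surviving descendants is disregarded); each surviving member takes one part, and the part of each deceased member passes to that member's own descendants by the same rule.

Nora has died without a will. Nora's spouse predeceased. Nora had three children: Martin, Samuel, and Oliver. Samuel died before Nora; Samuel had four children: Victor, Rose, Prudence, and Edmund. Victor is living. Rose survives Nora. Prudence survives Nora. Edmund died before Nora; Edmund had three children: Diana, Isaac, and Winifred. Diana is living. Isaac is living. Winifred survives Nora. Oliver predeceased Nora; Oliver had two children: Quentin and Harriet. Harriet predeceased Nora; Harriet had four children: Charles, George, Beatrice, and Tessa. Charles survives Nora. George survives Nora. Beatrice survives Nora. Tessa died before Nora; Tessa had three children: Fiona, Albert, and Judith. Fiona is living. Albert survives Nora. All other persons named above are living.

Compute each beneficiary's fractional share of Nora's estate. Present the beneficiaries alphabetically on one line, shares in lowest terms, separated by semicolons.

There is no surviving spouse, so the entire estate passes to Nora's descendants per stirpes.
The estate is divided into 3 equal shares of 1/3 among Martin, Samuel, Oliver.
Martin is living and takes 1/3.
Samuel predeceased; the 1/3 allotted to Samuel's branch passes to Samuel's issue by representation.
The 1/3 is divided into 4 equal shares of 1/12 among Victor, Rose, Prudence, Edmund.
Victor is living and takes 1/12.
Rose is living and takes 1/12.
Prudence is living and takes 1/12.
Edmund predeceased; the 1/12 allotted to Edmund's branch passes to Edmund's issue by representation.
The 1/12 is divided into 3 equal shares of 1/36 among Diana, Isaac, Winifred.
Diana is living and takes 1/36.
Isaac is living and takes 1/36.
Winifred is living and takes 1/36.
Oliver predeceased; the 1/3 allotted to Oliver's branch passes to Oliver's issue by representation.
The 1/3 is divided into 2 equal shares of 1/6 among Quentin, Harriet.
Quentin is living and takes 1/6.
Harriet predeceased; the 1/6 allotted to Harriet's branch passes to Harriet's issue by representation.
The 1/6 is divided into 4 equal shares of 1/24 among Charles, George, Beatrice, Tessa.
Charles is living and takes 1/24.
George is living and takes 1/24.
Beatrice is living and takes 1/24.
Tessa predeceased; the 1/24 allotted to Tessa's branch passes to Tessa's issue by representation.
The 1/24 is divided into 3 equal shares of 1/72 among Fiona, Albert, Judith.
Fiona is living and takes 1/72.
Albert is living and takes 1/72.
Judith is living and takes 1/72.

Albert 1/72; Beatrice 1/24; Charles 1/24; Diana 1/36; Fiona 1/72; George 1/24; Isaac 1/36; Judith 1/72; Martin 1/3; Prudence 1/12; Quentin 1/6; Rose 1/12; Victor 1/12; Winifred 1/36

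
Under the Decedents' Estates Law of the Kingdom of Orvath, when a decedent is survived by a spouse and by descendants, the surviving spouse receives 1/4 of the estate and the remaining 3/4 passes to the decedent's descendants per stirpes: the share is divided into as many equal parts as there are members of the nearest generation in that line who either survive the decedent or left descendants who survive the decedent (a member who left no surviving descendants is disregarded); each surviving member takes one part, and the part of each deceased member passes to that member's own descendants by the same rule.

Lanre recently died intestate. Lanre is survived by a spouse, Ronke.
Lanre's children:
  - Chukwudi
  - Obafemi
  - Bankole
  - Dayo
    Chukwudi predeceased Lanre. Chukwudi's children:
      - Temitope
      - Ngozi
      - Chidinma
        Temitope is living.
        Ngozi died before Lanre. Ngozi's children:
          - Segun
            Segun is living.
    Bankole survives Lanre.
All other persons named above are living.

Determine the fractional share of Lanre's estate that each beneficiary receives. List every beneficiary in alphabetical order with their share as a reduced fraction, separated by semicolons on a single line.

Bankole 3/16; Chidinma 1/16; Dayo 3/16; Obafemi 3/16; Ronke 1/4; Segun 1/16; Temitope 1/16

Ronke, as surviving spouse, takes 1/4.
The remaining 3/4 passes to Lanre's descendants per stirpes.
The 3/4 is divided into 4 equal shares of 3/16 among Chukwudi, Obafemi, Bankole, Dayo.
Chukwudi predeceased; the 3/16 allotted to Chukwudi's branch passes to Chukwudi's issue by representation.
The 3/16 is divided into 3 equal shares of 1/16 among Temitope, Ngozi, Chidinma.
Temitope is living and takes 1/16.
Ngozi predeceased; the 1/16 allotted to Ngozi's branch passes to Ngozi's issue by representation.
Segun is the sole taker at this level and receives the full 1/16.
Chidinma is living and takes 1/16.
Obafemi is living and takes 3/16.
Bankole is living and takes 3/16.
Dayo is living and takes 3/16.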